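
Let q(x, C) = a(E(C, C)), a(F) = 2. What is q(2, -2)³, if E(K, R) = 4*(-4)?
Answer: 8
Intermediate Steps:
E(K, R) = -16
q(x, C) = 2
q(2, -2)³ = 2³ = 8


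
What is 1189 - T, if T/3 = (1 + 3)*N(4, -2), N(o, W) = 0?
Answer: 1189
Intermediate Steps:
T = 0 (T = 3*((1 + 3)*0) = 3*(4*0) = 3*0 = 0)
1189 - T = 1189 - 1*0 = 1189 + 0 = 1189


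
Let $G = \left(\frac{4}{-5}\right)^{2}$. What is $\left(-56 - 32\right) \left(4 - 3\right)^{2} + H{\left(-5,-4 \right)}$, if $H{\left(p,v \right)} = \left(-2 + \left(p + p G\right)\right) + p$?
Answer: $- \frac{516}{5} \approx -103.2$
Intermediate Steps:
$G = \frac{16}{25}$ ($G = \left(4 \left(- \frac{1}{5}\right)\right)^{2} = \left(- \frac{4}{5}\right)^{2} = \frac{16}{25} \approx 0.64$)
$H{\left(p,v \right)} = -2 + \frac{66 p}{25}$ ($H{\left(p,v \right)} = \left(-2 + \left(p + p \frac{16}{25}\right)\right) + p = \left(-2 + \left(p + \frac{16 p}{25}\right)\right) + p = \left(-2 + \frac{41 p}{25}\right) + p = -2 + \frac{66 p}{25}$)
$\left(-56 - 32\right) \left(4 - 3\right)^{2} + H{\left(-5,-4 \right)} = \left(-56 - 32\right) \left(4 - 3\right)^{2} + \left(-2 + \frac{66}{25} \left(-5\right)\right) = - 88 \cdot 1^{2} - \frac{76}{5} = \left(-88\right) 1 - \frac{76}{5} = -88 - \frac{76}{5} = - \frac{516}{5}$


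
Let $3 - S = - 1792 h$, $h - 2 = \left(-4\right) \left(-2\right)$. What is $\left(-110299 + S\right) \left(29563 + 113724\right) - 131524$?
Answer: $-13236411436$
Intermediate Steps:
$h = 10$ ($h = 2 - -8 = 2 + 8 = 10$)
$S = 17923$ ($S = 3 - \left(-1792\right) 10 = 3 - -17920 = 3 + 17920 = 17923$)
$\left(-110299 + S\right) \left(29563 + 113724\right) - 131524 = \left(-110299 + 17923\right) \left(29563 + 113724\right) - 131524 = \left(-92376\right) 143287 - 131524 = -13236279912 - 131524 = -13236411436$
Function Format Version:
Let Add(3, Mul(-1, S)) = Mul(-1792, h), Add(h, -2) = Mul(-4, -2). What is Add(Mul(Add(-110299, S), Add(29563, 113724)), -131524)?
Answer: -13236411436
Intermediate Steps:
h = 10 (h = Add(2, Mul(-4, -2)) = Add(2, 8) = 10)
S = 17923 (S = Add(3, Mul(-1, Mul(-1792, 10))) = Add(3, Mul(-1, -17920)) = Add(3, 17920) = 17923)
Add(Mul(Add(-110299, S), Add(29563, 113724)), -131524) = Add(Mul(Add(-110299, 17923), Add(29563, 113724)), -131524) = Add(Mul(-92376, 143287), -131524) = Add(-13236279912, -131524) = -13236411436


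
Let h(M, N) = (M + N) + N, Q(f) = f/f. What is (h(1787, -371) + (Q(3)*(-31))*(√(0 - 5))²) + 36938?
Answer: 38138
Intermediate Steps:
Q(f) = 1
h(M, N) = M + 2*N
(h(1787, -371) + (Q(3)*(-31))*(√(0 - 5))²) + 36938 = ((1787 + 2*(-371)) + (1*(-31))*(√(0 - 5))²) + 36938 = ((1787 - 742) - 31*(√(-5))²) + 36938 = (1045 - 31*(I*√5)²) + 36938 = (1045 - 31*(-5)) + 36938 = (1045 + 155) + 36938 = 1200 + 36938 = 38138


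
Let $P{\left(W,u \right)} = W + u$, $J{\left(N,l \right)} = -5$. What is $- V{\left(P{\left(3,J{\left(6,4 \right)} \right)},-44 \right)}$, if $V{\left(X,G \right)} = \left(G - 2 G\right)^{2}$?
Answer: $-1936$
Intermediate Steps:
$V{\left(X,G \right)} = G^{2}$ ($V{\left(X,G \right)} = \left(- G\right)^{2} = G^{2}$)
$- V{\left(P{\left(3,J{\left(6,4 \right)} \right)},-44 \right)} = - \left(-44\right)^{2} = \left(-1\right) 1936 = -1936$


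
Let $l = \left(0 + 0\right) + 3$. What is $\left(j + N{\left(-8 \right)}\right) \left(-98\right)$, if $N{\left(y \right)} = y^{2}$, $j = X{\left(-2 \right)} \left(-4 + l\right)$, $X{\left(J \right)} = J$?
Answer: $-6468$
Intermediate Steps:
$l = 3$ ($l = 0 + 3 = 3$)
$j = 2$ ($j = - 2 \left(-4 + 3\right) = \left(-2\right) \left(-1\right) = 2$)
$\left(j + N{\left(-8 \right)}\right) \left(-98\right) = \left(2 + \left(-8\right)^{2}\right) \left(-98\right) = \left(2 + 64\right) \left(-98\right) = 66 \left(-98\right) = -6468$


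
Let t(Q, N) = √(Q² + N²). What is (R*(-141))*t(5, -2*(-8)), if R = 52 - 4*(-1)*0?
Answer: -7332*√281 ≈ -1.2291e+5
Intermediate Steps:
t(Q, N) = √(N² + Q²)
R = 52 (R = 52 + 4*0 = 52 + 0 = 52)
(R*(-141))*t(5, -2*(-8)) = (52*(-141))*√((-2*(-8))² + 5²) = -7332*√(16² + 25) = -7332*√(256 + 25) = -7332*√281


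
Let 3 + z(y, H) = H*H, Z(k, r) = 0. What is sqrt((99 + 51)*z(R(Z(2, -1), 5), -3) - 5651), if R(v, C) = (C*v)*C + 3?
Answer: I*sqrt(4751) ≈ 68.927*I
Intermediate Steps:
R(v, C) = 3 + v*C**2 (R(v, C) = v*C**2 + 3 = 3 + v*C**2)
z(y, H) = -3 + H**2 (z(y, H) = -3 + H*H = -3 + H**2)
sqrt((99 + 51)*z(R(Z(2, -1), 5), -3) - 5651) = sqrt((99 + 51)*(-3 + (-3)**2) - 5651) = sqrt(150*(-3 + 9) - 5651) = sqrt(150*6 - 5651) = sqrt(900 - 5651) = sqrt(-4751) = I*sqrt(4751)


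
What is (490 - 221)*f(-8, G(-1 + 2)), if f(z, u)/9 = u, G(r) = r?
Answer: 2421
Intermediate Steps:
f(z, u) = 9*u
(490 - 221)*f(-8, G(-1 + 2)) = (490 - 221)*(9*(-1 + 2)) = 269*(9*1) = 269*9 = 2421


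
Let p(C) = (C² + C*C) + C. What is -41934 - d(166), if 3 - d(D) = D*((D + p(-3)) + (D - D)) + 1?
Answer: -11890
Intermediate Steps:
p(C) = C + 2*C² (p(C) = (C² + C²) + C = 2*C² + C = C + 2*C²)
d(D) = 2 - D*(15 + D) (d(D) = 3 - (D*((D - 3*(1 + 2*(-3))) + (D - D)) + 1) = 3 - (D*((D - 3*(1 - 6)) + 0) + 1) = 3 - (D*((D - 3*(-5)) + 0) + 1) = 3 - (D*((D + 15) + 0) + 1) = 3 - (D*((15 + D) + 0) + 1) = 3 - (D*(15 + D) + 1) = 3 - (1 + D*(15 + D)) = 3 + (-1 - D*(15 + D)) = 2 - D*(15 + D))
-41934 - d(166) = -41934 - (2 - 1*166² - 15*166) = -41934 - (2 - 1*27556 - 2490) = -41934 - (2 - 27556 - 2490) = -41934 - 1*(-30044) = -41934 + 30044 = -11890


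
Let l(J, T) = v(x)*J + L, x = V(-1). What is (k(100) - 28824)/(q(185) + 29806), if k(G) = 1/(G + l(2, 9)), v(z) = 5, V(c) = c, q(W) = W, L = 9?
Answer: -3430055/3568929 ≈ -0.96109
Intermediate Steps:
x = -1
l(J, T) = 9 + 5*J (l(J, T) = 5*J + 9 = 9 + 5*J)
k(G) = 1/(19 + G) (k(G) = 1/(G + (9 + 5*2)) = 1/(G + (9 + 10)) = 1/(G + 19) = 1/(19 + G))
(k(100) - 28824)/(q(185) + 29806) = (1/(19 + 100) - 28824)/(185 + 29806) = (1/119 - 28824)/29991 = (1/119 - 28824)*(1/29991) = -3430055/119*1/29991 = -3430055/3568929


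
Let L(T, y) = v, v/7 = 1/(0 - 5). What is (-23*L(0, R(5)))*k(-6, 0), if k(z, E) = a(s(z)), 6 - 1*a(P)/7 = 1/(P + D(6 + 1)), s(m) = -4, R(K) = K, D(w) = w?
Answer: 19159/15 ≈ 1277.3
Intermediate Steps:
v = -7/5 (v = 7/(0 - 5) = 7/(-5) = 7*(-1/5) = -7/5 ≈ -1.4000)
L(T, y) = -7/5
a(P) = 42 - 7/(7 + P) (a(P) = 42 - 7/(P + (6 + 1)) = 42 - 7/(P + 7) = 42 - 7/(7 + P))
k(z, E) = 119/3 (k(z, E) = 7*(41 + 6*(-4))/(7 - 4) = 7*(41 - 24)/3 = 7*(1/3)*17 = 119/3)
(-23*L(0, R(5)))*k(-6, 0) = -23*(-7/5)*(119/3) = (161/5)*(119/3) = 19159/15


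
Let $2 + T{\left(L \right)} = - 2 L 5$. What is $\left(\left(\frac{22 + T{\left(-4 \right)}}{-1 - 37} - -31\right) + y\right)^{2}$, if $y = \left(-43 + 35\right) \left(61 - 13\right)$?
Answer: $\frac{45387169}{361} \approx 1.2573 \cdot 10^{5}$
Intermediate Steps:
$T{\left(L \right)} = -2 - 10 L$ ($T{\left(L \right)} = -2 + - 2 L 5 = -2 - 10 L$)
$y = -384$ ($y = \left(-8\right) 48 = -384$)
$\left(\left(\frac{22 + T{\left(-4 \right)}}{-1 - 37} - -31\right) + y\right)^{2} = \left(\left(\frac{22 - -38}{-1 - 37} - -31\right) - 384\right)^{2} = \left(\left(\frac{22 + \left(-2 + 40\right)}{-38} + 31\right) - 384\right)^{2} = \left(\left(\left(22 + 38\right) \left(- \frac{1}{38}\right) + 31\right) - 384\right)^{2} = \left(\left(60 \left(- \frac{1}{38}\right) + 31\right) - 384\right)^{2} = \left(\left(- \frac{30}{19} + 31\right) - 384\right)^{2} = \left(\frac{559}{19} - 384\right)^{2} = \left(- \frac{6737}{19}\right)^{2} = \frac{45387169}{361}$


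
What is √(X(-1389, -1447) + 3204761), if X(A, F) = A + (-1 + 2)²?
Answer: √3203373 ≈ 1789.8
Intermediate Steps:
X(A, F) = 1 + A (X(A, F) = A + 1² = A + 1 = 1 + A)
√(X(-1389, -1447) + 3204761) = √((1 - 1389) + 3204761) = √(-1388 + 3204761) = √3203373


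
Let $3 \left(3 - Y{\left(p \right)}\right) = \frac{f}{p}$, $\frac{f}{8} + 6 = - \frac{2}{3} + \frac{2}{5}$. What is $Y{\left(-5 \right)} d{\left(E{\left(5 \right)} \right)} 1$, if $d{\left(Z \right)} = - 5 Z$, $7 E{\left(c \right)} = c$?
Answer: $\frac{11}{9} \approx 1.2222$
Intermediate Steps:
$f = - \frac{752}{15}$ ($f = -48 + 8 \left(- \frac{2}{3} + \frac{2}{5}\right) = -48 + 8 \left(- \frac{4}{15}\right) = -48 - \frac{32}{15} = - \frac{752}{15} \approx -50.133$)
$E{\left(c \right)} = \frac{c}{7}$
$Y{\left(p \right)} = 3 + \frac{752}{45 p}$ ($Y{\left(p \right)} = 3 - \frac{\left(- \frac{752}{15}\right) \frac{1}{p}}{3} = 3 + \frac{752}{45 p}$)
$Y{\left(-5 \right)} d{\left(E{\left(5 \right)} \right)} 1 = \left(3 + \frac{752}{45 \left(-5\right)}\right) \left(- 5 \cdot \frac{1}{7} \cdot 5\right) 1 = \left(3 + \frac{752}{45} \left(- \frac{1}{5}\right)\right) \left(\left(-5\right) \frac{5}{7}\right) 1 = \left(3 - \frac{752}{225}\right) \left(- \frac{25}{7}\right) 1 = \left(- \frac{77}{225}\right) \left(- \frac{25}{7}\right) 1 = \frac{11}{9} \cdot 1 = \frac{11}{9}$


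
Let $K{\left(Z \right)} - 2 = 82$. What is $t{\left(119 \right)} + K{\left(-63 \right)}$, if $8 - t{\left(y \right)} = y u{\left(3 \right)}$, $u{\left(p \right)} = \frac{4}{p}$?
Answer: $- \frac{200}{3} \approx -66.667$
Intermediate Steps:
$t{\left(y \right)} = 8 - \frac{4 y}{3}$ ($t{\left(y \right)} = 8 - y \frac{4}{3} = 8 - \frac{4 y}{3}$)
$K{\left(Z \right)} = 84$ ($K{\left(Z \right)} = 2 + 82 = 84$)
$t{\left(119 \right)} + K{\left(-63 \right)} = \left(8 - \frac{476}{3}\right) + 84 = - \frac{452}{3} + 84 = - \frac{200}{3}$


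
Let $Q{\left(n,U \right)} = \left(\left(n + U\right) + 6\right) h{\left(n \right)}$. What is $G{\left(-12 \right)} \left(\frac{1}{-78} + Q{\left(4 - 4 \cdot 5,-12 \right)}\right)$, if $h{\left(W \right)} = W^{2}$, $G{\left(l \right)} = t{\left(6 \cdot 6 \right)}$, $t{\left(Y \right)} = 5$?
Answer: $- \frac{2196485}{78} \approx -28160.0$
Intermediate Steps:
$G{\left(l \right)} = 5$
$Q{\left(n,U \right)} = n^{2} \left(6 + U + n\right)$ ($Q{\left(n,U \right)} = \left(\left(n + U\right) + 6\right) n^{2} = \left(\left(U + n\right) + 6\right) n^{2} = \left(6 + U + n\right) n^{2} = n^{2} \left(6 + U + n\right)$)
$G{\left(-12 \right)} \left(\frac{1}{-78} + Q{\left(4 - 4 \cdot 5,-12 \right)}\right) = 5 \left(\frac{1}{-78} + \left(4 - 4 \cdot 5\right)^{2} \left(6 - 12 + \left(4 - 4 \cdot 5\right)\right)\right) = 5 \left(- \frac{1}{78} + \left(4 - 20\right)^{2} \left(6 - 12 + \left(4 - 20\right)\right)\right) = 5 \left(- \frac{1}{78} + \left(-16\right)^{2} \left(6 - 12 - 16\right)\right) = 5 \left(- \frac{1}{78} + 256 \left(-22\right)\right) = 5 \left(- \frac{1}{78} - 5632\right) = 5 \left(- \frac{439297}{78}\right) = - \frac{2196485}{78}$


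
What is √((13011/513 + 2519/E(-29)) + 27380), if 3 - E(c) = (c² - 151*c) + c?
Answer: √599125097255621/147858 ≈ 165.54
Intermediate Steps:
E(c) = 3 - c² + 150*c (E(c) = 3 - ((c² - 151*c) + c) = 3 - (c² - 150*c) = 3 + (-c² + 150*c) = 3 - c² + 150*c)
√((13011/513 + 2519/E(-29)) + 27380) = √((13011/513 + 2519/(3 - 1*(-29)² + 150*(-29))) + 27380) = √((13011*(1/513) + 2519/(3 - 1*841 - 4350)) + 27380) = √((4337/171 + 2519/(3 - 841 - 4350)) + 27380) = √((4337/171 + 2519/(-5188)) + 27380) = √((4337/171 + 2519*(-1/5188)) + 27380) = √((4337/171 - 2519/5188) + 27380) = √(22069607/887148 + 27380) = √(24312181847/887148) = √599125097255621/147858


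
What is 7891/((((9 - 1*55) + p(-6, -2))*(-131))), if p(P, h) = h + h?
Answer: 7891/6550 ≈ 1.2047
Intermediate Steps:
p(P, h) = 2*h
7891/((((9 - 1*55) + p(-6, -2))*(-131))) = 7891/((((9 - 1*55) + 2*(-2))*(-131))) = 7891/((((9 - 55) - 4)*(-131))) = 7891/(((-46 - 4)*(-131))) = 7891/((-50*(-131))) = 7891/6550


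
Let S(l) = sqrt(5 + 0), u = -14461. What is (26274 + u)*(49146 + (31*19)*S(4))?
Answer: 580561698 + 6957857*sqrt(5) ≈ 5.9612e+8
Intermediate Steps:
S(l) = sqrt(5)
(26274 + u)*(49146 + (31*19)*S(4)) = (26274 - 14461)*(49146 + (31*19)*sqrt(5)) = 11813*(49146 + 589*sqrt(5)) = 580561698 + 6957857*sqrt(5)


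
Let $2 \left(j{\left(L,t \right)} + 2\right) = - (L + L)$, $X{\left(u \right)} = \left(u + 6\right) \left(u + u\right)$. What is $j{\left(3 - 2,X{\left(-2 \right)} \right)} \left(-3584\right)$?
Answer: $10752$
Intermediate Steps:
$X{\left(u \right)} = 2 u \left(6 + u\right)$ ($X{\left(u \right)} = \left(6 + u\right) 2 u = 2 u \left(6 + u\right)$)
$j{\left(L,t \right)} = -2 - L$ ($j{\left(L,t \right)} = -2 + \frac{\left(-1\right) \left(L + L\right)}{2} = -2 + \frac{\left(-1\right) 2 L}{2} = -2 + \frac{\left(-2\right) L}{2} = -2 - L$)
$j{\left(3 - 2,X{\left(-2 \right)} \right)} \left(-3584\right) = \left(-2 - \left(3 - 2\right)\right) \left(-3584\right) = \left(-2 - 1\right) \left(-3584\right) = \left(-3\right) \left(-3584\right) = 10752$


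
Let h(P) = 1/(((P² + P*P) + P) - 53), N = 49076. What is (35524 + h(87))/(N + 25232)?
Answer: 538970129/1127400976 ≈ 0.47806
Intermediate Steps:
h(P) = 1/(-53 + P + 2*P²) (h(P) = 1/(((P² + P²) + P) - 53) = 1/((2*P² + P) - 53) = 1/((P + 2*P²) - 53) = 1/(-53 + P + 2*P²))
(35524 + h(87))/(N + 25232) = (35524 + 1/(-53 + 87 + 2*87²))/(49076 + 25232) = (35524 + 1/(-53 + 87 + 2*7569))/74308 = (35524 + 1/(-53 + 87 + 15138))*(1/74308) = (35524 + 1/15172)*(1/74308) = (538970129/15172)*(1/74308) = 538970129/1127400976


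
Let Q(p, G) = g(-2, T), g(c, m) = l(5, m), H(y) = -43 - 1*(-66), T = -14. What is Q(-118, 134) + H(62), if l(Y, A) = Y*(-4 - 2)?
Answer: -7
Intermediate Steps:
l(Y, A) = -6*Y (l(Y, A) = Y*(-6) = -6*Y)
H(y) = 23 (H(y) = -43 + 66 = 23)
g(c, m) = -30 (g(c, m) = -6*5 = -30)
Q(p, G) = -30
Q(-118, 134) + H(62) = -30 + 23 = -7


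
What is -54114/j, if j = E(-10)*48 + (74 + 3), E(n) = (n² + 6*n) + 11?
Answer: -54114/2525 ≈ -21.431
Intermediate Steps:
E(n) = 11 + n² + 6*n
j = 2525 (j = (11 + (-10)² + 6*(-10))*48 + (74 + 3) = (11 + 100 - 60)*48 + 77 = 51*48 + 77 = 2448 + 77 = 2525)
-54114/j = -54114/2525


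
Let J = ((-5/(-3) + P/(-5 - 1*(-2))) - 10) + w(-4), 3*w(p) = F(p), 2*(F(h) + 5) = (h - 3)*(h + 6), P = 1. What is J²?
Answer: 1444/9 ≈ 160.44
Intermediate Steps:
F(h) = -5 + (-3 + h)*(6 + h)/2 (F(h) = -5 + ((h - 3)*(h + 6))/2 = -5 + ((-3 + h)*(6 + h))/2 = -5 + (-3 + h)*(6 + h)/2)
w(p) = -14/3 + p/2 + p²/6 (w(p) = (-14 + p²/2 + 3*p/2)/3 = -14/3 + p/2 + p²/6)
J = -38/3 (J = ((-5/(-3) + 1/(-5 - 1*(-2))) - 10) + (-14/3 + (½)*(-4) + (⅙)*(-4)²) = ((-5*(-⅓) + 1/(-5 + 2)) - 10) + (-14/3 - 2 + (⅙)*16) = ((5/3 + 1/(-3)) - 10) + (-14/3 - 2 + 8/3) = ((5/3 + 1*(-⅓)) - 10) - 4 = ((5/3 - ⅓) - 10) - 4 = (4/3 - 10) - 4 = -26/3 - 4 = -38/3 ≈ -12.667)
J² = (-38/3)² = 1444/9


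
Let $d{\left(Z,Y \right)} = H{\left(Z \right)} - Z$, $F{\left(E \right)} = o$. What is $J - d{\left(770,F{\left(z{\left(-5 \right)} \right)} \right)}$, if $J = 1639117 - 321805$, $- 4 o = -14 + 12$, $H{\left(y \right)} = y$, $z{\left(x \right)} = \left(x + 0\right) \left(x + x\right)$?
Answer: $1317312$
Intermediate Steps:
$z{\left(x \right)} = 2 x^{2}$ ($z{\left(x \right)} = x 2 x = 2 x^{2}$)
$o = \frac{1}{2}$ ($o = - \frac{-14 + 12}{4} = \left(- \frac{1}{4}\right) \left(-2\right) = \frac{1}{2} \approx 0.5$)
$F{\left(E \right)} = \frac{1}{2}$
$J = 1317312$ ($J = 1639117 - 321805 = 1317312$)
$d{\left(Z,Y \right)} = 0$ ($d{\left(Z,Y \right)} = Z - Z = 0$)
$J - d{\left(770,F{\left(z{\left(-5 \right)} \right)} \right)} = 1317312 - 0 = 1317312 + 0 = 1317312$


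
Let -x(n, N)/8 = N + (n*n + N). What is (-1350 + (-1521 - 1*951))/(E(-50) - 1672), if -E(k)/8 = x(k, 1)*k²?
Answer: -1911/200159164 ≈ -9.5474e-6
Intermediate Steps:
x(n, N) = -16*N - 8*n² (x(n, N) = -8*(N + (n*n + N)) = -8*(N + (n² + N)) = -8*(N + (N + n²)) = -8*(n² + 2*N) = -16*N - 8*n²)
E(k) = -8*k²*(-16 - 8*k²) (E(k) = -8*(-16*1 - 8*k²)*k² = -8*(-16 - 8*k²)*k² = -8*k²*(-16 - 8*k²))
(-1350 + (-1521 - 1*951))/(E(-50) - 1672) = (-1350 + (-1521 - 1*951))/(64*(-50)²*(2 + (-50)²) - 1672) = (-1350 + (-1521 - 951))/(64*2500*(2 + 2500) - 1672) = (-1350 - 2472)/(64*2500*2502 - 1672) = -3822/(400320000 - 1672) = -3822/400318328 = -3822*1/400318328 = -1911/200159164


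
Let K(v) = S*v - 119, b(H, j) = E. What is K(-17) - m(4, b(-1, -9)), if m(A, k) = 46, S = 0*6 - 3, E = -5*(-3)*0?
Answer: -114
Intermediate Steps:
E = 0 (E = 15*0 = 0)
b(H, j) = 0
S = -3 (S = 0 - 3 = -3)
K(v) = -119 - 3*v (K(v) = -3*v - 119 = -119 - 3*v)
K(-17) - m(4, b(-1, -9)) = (-119 - 3*(-17)) - 1*46 = (-119 + 51) - 46 = -68 - 46 = -114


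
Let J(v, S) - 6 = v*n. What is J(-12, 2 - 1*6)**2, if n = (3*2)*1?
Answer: 4356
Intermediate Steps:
n = 6 (n = 6*1 = 6)
J(v, S) = 6 + 6*v (J(v, S) = 6 + v*6 = 6 + 6*v)
J(-12, 2 - 1*6)**2 = (6 + 6*(-12))**2 = (6 - 72)**2 = (-66)**2 = 4356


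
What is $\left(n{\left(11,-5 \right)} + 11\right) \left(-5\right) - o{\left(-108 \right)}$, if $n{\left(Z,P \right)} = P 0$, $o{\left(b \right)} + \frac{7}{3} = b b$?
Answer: $- \frac{35150}{3} \approx -11717.0$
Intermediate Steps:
$o{\left(b \right)} = - \frac{7}{3} + b^{2}$ ($o{\left(b \right)} = - \frac{7}{3} + b b = - \frac{7}{3} + b^{2}$)
$n{\left(Z,P \right)} = 0$
$\left(n{\left(11,-5 \right)} + 11\right) \left(-5\right) - o{\left(-108 \right)} = \left(0 + 11\right) \left(-5\right) - \left(- \frac{7}{3} + \left(-108\right)^{2}\right) = 11 \left(-5\right) - \left(- \frac{7}{3} + 11664\right) = -55 - \frac{34985}{3} = - \frac{35150}{3}$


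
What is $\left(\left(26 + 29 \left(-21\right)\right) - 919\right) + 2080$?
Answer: $578$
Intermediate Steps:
$\left(\left(26 + 29 \left(-21\right)\right) - 919\right) + 2080 = \left(\left(26 - 609\right) - 919\right) + 2080 = \left(-583 - 919\right) + 2080 = -1502 + 2080 = 578$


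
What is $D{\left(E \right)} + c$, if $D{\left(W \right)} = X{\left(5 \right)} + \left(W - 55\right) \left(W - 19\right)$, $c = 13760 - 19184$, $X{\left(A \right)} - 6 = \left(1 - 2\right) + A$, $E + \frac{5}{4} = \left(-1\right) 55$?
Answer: $\frac{47321}{16} \approx 2957.6$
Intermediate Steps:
$E = - \frac{225}{4}$ ($E = - \frac{5}{4} - 55 = - \frac{225}{4} \approx -56.25$)
$X{\left(A \right)} = 5 + A$ ($X{\left(A \right)} = 6 + \left(\left(1 - 2\right) + A\right) = 6 + \left(-1 + A\right) = 5 + A$)
$c = -5424$
$D{\left(W \right)} = 10 + \left(-55 + W\right) \left(-19 + W\right)$ ($D{\left(W \right)} = \left(5 + 5\right) + \left(W - 55\right) \left(W - 19\right) = 10 + \left(-55 + W\right) \left(-19 + W\right)$)
$D{\left(E \right)} + c = \left(1055 + \left(- \frac{225}{4}\right)^{2} - - \frac{8325}{2}\right) - 5424 = \left(1055 + \frac{50625}{16} + \frac{8325}{2}\right) - 5424 = \frac{134105}{16} - 5424 = \frac{47321}{16}$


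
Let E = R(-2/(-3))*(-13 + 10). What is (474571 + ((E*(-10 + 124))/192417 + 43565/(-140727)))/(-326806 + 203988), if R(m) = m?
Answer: -2141758651530238/554283102655677 ≈ -3.8640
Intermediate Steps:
E = -2 (E = (-2/(-3))*(-13 + 10) = -2*(-⅓)*(-3) = (⅔)*(-3) = -2)
(474571 + ((E*(-10 + 124))/192417 + 43565/(-140727)))/(-326806 + 203988) = (474571 + (-2*(-10 + 124)/192417 + 43565/(-140727)))/(-326806 + 203988) = (474571 + (-2*114*(1/192417) + 43565*(-1/140727)))/(-122818) = (474571 + (-228*1/192417 - 43565/140727))*(-1/122818) = (474571 + (-76/64139 - 43565/140727))*(-1/122818) = (474571 - 2804910787/9026089053)*(-1/122818) = (4283517303060476/9026089053)*(-1/122818) = -2141758651530238/554283102655677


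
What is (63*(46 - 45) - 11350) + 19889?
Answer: 8602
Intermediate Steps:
(63*(46 - 45) - 11350) + 19889 = (63*1 - 11350) + 19889 = (63 - 11350) + 19889 = -11287 + 19889 = 8602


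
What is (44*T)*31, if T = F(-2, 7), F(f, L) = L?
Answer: 9548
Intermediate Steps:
T = 7
(44*T)*31 = (44*7)*31 = 308*31 = 9548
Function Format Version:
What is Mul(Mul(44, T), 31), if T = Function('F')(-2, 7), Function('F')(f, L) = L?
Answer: 9548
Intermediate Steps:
T = 7
Mul(Mul(44, T), 31) = Mul(Mul(44, 7), 31) = Mul(308, 31) = 9548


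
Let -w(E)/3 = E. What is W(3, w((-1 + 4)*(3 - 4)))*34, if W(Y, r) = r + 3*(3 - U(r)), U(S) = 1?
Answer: 510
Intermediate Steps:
w(E) = -3*E
W(Y, r) = 6 + r (W(Y, r) = r + 3*(3 - 1*1) = r + 3*(3 - 1) = r + 3*2 = r + 6 = 6 + r)
W(3, w((-1 + 4)*(3 - 4)))*34 = (6 - 3*(-1 + 4)*(3 - 4))*34 = (6 - 9*(-1))*34 = (6 - 3*(-3))*34 = (6 + 9)*34 = 15*34 = 510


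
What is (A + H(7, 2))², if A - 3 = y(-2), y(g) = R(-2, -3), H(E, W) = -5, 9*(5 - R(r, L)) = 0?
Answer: 9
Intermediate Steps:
R(r, L) = 5 (R(r, L) = 5 - ⅑*0 = 5 + 0 = 5)
y(g) = 5
A = 8 (A = 3 + 5 = 8)
(A + H(7, 2))² = (8 - 5)² = 3² = 9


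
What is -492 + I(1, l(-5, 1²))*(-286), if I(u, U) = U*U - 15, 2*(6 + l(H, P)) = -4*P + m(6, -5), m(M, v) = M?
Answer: -3352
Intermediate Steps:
l(H, P) = -3 - 2*P (l(H, P) = -6 + (-4*P + 6)/2 = -6 + (6 - 4*P)/2 = -6 + (3 - 2*P) = -3 - 2*P)
I(u, U) = -15 + U² (I(u, U) = U² - 15 = -15 + U²)
-492 + I(1, l(-5, 1²))*(-286) = -492 + (-15 + (-3 - 2*1²)²)*(-286) = -492 + (-15 + (-3 - 2*1)²)*(-286) = -492 + (-15 + (-3 - 2)²)*(-286) = -492 + (-15 + (-5)²)*(-286) = -492 + (-15 + 25)*(-286) = -492 + 10*(-286) = -492 - 2860 = -3352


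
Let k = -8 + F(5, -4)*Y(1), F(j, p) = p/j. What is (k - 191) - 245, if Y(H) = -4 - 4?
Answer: -2188/5 ≈ -437.60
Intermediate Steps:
Y(H) = -8
k = -8/5 (k = -8 - 4/5*(-8) = -8 - 4*⅕*(-8) = -8 - ⅘*(-8) = -8 + 32/5 = -8/5 ≈ -1.6000)
(k - 191) - 245 = (-8/5 - 191) - 245 = -963/5 - 245 = -2188/5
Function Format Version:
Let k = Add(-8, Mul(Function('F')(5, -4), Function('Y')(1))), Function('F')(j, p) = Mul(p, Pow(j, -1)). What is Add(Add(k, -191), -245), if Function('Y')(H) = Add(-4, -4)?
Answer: Rational(-2188, 5) ≈ -437.60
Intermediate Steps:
Function('Y')(H) = -8
k = Rational(-8, 5) (k = Add(-8, Mul(Mul(-4, Pow(5, -1)), -8)) = Add(-8, Mul(Mul(-4, Rational(1, 5)), -8)) = Add(-8, Mul(Rational(-4, 5), -8)) = Add(-8, Rational(32, 5)) = Rational(-8, 5) ≈ -1.6000)
Add(Add(k, -191), -245) = Add(Add(Rational(-8, 5), -191), -245) = Add(Rational(-963, 5), -245) = Rational(-2188, 5)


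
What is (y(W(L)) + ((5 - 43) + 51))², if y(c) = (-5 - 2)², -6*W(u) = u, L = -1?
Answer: 3844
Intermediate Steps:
W(u) = -u/6
y(c) = 49 (y(c) = (-7)² = 49)
(y(W(L)) + ((5 - 43) + 51))² = (49 + ((5 - 43) + 51))² = (49 + (-38 + 51))² = (49 + 13)² = 62² = 3844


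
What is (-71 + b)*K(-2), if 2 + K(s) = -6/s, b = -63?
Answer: -134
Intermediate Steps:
K(s) = -2 - 6/s
(-71 + b)*K(-2) = (-71 - 63)*(-2 - 6/(-2)) = -134*(-2 - 6*(-1/2)) = -134*(-2 + 3) = -134*1 = -134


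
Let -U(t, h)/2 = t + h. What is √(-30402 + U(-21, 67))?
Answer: I*√30494 ≈ 174.63*I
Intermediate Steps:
U(t, h) = -2*h - 2*t (U(t, h) = -2*(t + h) = -2*(h + t) = -2*h - 2*t)
√(-30402 + U(-21, 67)) = √(-30402 + (-2*67 - 2*(-21))) = √(-30402 + (-134 + 42)) = √(-30402 - 92) = √(-30494) = I*√30494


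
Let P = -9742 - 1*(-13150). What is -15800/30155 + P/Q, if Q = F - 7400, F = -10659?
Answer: -77620088/108913829 ≈ -0.71267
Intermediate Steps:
P = 3408 (P = -9742 + 13150 = 3408)
Q = -18059 (Q = -10659 - 7400 = -18059)
-15800/30155 + P/Q = -15800/30155 + 3408/(-18059) = -15800*1/30155 + 3408*(-1/18059) = -3160/6031 - 3408/18059 = -77620088/108913829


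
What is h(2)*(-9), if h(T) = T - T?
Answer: 0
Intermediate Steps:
h(T) = 0
h(2)*(-9) = 0*(-9) = 0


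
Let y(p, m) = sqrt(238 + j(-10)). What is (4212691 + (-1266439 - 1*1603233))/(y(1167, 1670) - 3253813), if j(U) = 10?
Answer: -4369932681447/10587299038721 - 2686038*sqrt(62)/10587299038721 ≈ -0.41275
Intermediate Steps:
y(p, m) = 2*sqrt(62) (y(p, m) = sqrt(238 + 10) = sqrt(248) = 2*sqrt(62))
(4212691 + (-1266439 - 1*1603233))/(y(1167, 1670) - 3253813) = (4212691 + (-1266439 - 1*1603233))/(2*sqrt(62) - 3253813) = (4212691 + (-1266439 - 1603233))/(-3253813 + 2*sqrt(62)) = (4212691 - 2869672)/(-3253813 + 2*sqrt(62)) = 1343019/(-3253813 + 2*sqrt(62))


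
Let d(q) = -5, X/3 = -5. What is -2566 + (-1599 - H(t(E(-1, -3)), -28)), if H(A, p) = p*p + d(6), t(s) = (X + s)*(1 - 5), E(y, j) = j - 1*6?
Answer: -4944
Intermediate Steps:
X = -15 (X = 3*(-5) = -15)
E(y, j) = -6 + j (E(y, j) = j - 6 = -6 + j)
t(s) = 60 - 4*s (t(s) = (-15 + s)*(1 - 5) = (-15 + s)*(-4) = 60 - 4*s)
H(A, p) = -5 + p**2 (H(A, p) = p*p - 5 = p**2 - 5 = -5 + p**2)
-2566 + (-1599 - H(t(E(-1, -3)), -28)) = -2566 + (-1599 - (-5 + (-28)**2)) = -2566 + (-1599 - (-5 + 784)) = -2566 + (-1599 - 1*779) = -2566 + (-1599 - 779) = -2566 - 2378 = -4944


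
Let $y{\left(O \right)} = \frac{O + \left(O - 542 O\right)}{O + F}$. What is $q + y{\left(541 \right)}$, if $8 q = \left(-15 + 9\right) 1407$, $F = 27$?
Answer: $- \frac{445761}{284} \approx -1569.6$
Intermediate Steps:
$q = - \frac{4221}{4}$ ($q = \frac{\left(-15 + 9\right) 1407}{8} = \frac{\left(-6\right) 1407}{8} = \frac{1}{8} \left(-8442\right) = - \frac{4221}{4} \approx -1055.3$)
$y{\left(O \right)} = - \frac{540 O}{27 + O}$ ($y{\left(O \right)} = \frac{O + \left(O - 542 O\right)}{O + 27} = \frac{O - 541 O}{27 + O} = \frac{\left(-540\right) O}{27 + O} = - \frac{540 O}{27 + O}$)
$q + y{\left(541 \right)} = - \frac{4221}{4} - \frac{292140}{27 + 541} = - \frac{4221}{4} - \frac{292140}{568} = - \frac{4221}{4} - 292140 \cdot \frac{1}{568} = - \frac{4221}{4} - \frac{73035}{142} = - \frac{445761}{284}$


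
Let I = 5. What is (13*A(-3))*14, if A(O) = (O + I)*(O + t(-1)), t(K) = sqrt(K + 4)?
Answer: -1092 + 364*sqrt(3) ≈ -461.53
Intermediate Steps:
t(K) = sqrt(4 + K)
A(O) = (5 + O)*(O + sqrt(3)) (A(O) = (O + 5)*(O + sqrt(4 - 1)) = (5 + O)*(O + sqrt(3)))
(13*A(-3))*14 = (13*((-3)**2 + 5*(-3) + 5*sqrt(3) - 3*sqrt(3)))*14 = (13*(9 - 15 + 5*sqrt(3) - 3*sqrt(3)))*14 = (13*(-6 + 2*sqrt(3)))*14 = (-78 + 26*sqrt(3))*14 = -1092 + 364*sqrt(3)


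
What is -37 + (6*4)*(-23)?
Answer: -589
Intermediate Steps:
-37 + (6*4)*(-23) = -37 + 24*(-23) = -37 - 552 = -589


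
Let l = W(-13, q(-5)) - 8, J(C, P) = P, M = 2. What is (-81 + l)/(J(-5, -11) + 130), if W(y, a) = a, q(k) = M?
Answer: -87/119 ≈ -0.73109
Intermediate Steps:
q(k) = 2
l = -6 (l = 2 - 8 = -6)
(-81 + l)/(J(-5, -11) + 130) = (-81 - 6)/(-11 + 130) = -87/119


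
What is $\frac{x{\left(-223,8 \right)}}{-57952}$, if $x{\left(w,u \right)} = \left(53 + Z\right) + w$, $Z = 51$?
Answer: $\frac{119}{57952} \approx 0.0020534$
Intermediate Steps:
$x{\left(w,u \right)} = 104 + w$ ($x{\left(w,u \right)} = \left(53 + 51\right) + w = 104 + w$)
$\frac{x{\left(-223,8 \right)}}{-57952} = \frac{104 - 223}{-57952} = \left(-119\right) \left(- \frac{1}{57952}\right) = \frac{119}{57952}$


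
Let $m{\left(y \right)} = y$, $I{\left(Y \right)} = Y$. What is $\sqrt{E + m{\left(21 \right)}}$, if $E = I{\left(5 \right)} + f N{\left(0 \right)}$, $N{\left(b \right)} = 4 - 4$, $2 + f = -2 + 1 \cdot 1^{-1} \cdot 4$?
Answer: $\sqrt{26} \approx 5.099$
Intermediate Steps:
$f = 0$ ($f = -2 - \left(2 - 1 \cdot 1^{-1} \cdot 4\right) = -2 - \left(2 - 1 \cdot 1 \cdot 4\right) = -2 + \left(-2 + 1 \cdot 4\right) = -2 + \left(-2 + 4\right) = -2 + 2 = 0$)
$N{\left(b \right)} = 0$
$E = 5$ ($E = 5 + 0 \cdot 0 = 5 + 0 = 5$)
$\sqrt{E + m{\left(21 \right)}} = \sqrt{5 + 21} = \sqrt{26}$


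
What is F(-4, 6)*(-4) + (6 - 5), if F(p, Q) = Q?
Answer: -23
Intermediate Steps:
F(-4, 6)*(-4) + (6 - 5) = 6*(-4) + (6 - 5) = -24 + 1 = -23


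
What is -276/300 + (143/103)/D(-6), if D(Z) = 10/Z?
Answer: -4514/2575 ≈ -1.7530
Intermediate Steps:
-276/300 + (143/103)/D(-6) = -276/300 + (143/103)/((10/(-6))) = -276*1/300 + (143*(1/103))/((10*(-1/6))) = -23/25 + 143/(103*(-5/3)) = -23/25 + (143/103)*(-3/5) = -23/25 - 429/515 = -4514/2575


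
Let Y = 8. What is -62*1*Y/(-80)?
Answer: 31/5 ≈ 6.2000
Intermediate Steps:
-62*1*Y/(-80) = -62*1*8/(-80) = -496*(-1)/80 = -62*(-1/10) = 31/5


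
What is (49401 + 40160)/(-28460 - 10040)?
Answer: -89561/38500 ≈ -2.3263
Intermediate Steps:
(49401 + 40160)/(-28460 - 10040) = 89561/(-38500) = 89561*(-1/38500) = -89561/38500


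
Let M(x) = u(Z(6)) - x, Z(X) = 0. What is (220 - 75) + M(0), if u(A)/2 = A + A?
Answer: 145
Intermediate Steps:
u(A) = 4*A (u(A) = 2*(A + A) = 2*(2*A) = 4*A)
M(x) = -x (M(x) = 4*0 - x = 0 - x = -x)
(220 - 75) + M(0) = (220 - 75) - 1*0 = 145 + 0 = 145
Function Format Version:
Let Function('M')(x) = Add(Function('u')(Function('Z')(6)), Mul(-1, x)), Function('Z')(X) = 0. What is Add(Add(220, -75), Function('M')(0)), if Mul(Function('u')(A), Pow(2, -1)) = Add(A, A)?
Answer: 145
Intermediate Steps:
Function('u')(A) = Mul(4, A) (Function('u')(A) = Mul(2, Add(A, A)) = Mul(2, Mul(2, A)) = Mul(4, A))
Function('M')(x) = Mul(-1, x) (Function('M')(x) = Add(Mul(4, 0), Mul(-1, x)) = Add(0, Mul(-1, x)) = Mul(-1, x))
Add(Add(220, -75), Function('M')(0)) = Add(Add(220, -75), Mul(-1, 0)) = Add(145, 0) = 145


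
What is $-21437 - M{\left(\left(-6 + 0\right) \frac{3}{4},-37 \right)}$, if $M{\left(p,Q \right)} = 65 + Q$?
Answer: $-21465$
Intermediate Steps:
$-21437 - M{\left(\left(-6 + 0\right) \frac{3}{4},-37 \right)} = -21437 - \left(65 - 37\right) = -21437 - 28 = -21465$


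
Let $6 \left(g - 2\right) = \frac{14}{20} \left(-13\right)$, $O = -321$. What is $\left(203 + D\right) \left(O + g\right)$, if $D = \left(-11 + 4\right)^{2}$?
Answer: $- \frac{403851}{5} \approx -80770.0$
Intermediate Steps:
$D = 49$ ($D = \left(-7\right)^{2} = 49$)
$g = \frac{29}{60}$ ($g = 2 + \frac{\frac{14}{20} \left(-13\right)}{6} = 2 + \frac{14 \cdot \frac{1}{20} \left(-13\right)}{6} = 2 + \frac{\frac{7}{10} \left(-13\right)}{6} = 2 + \frac{1}{6} \left(- \frac{91}{10}\right) = 2 - \frac{91}{60} = \frac{29}{60} \approx 0.48333$)
$\left(203 + D\right) \left(O + g\right) = \left(203 + 49\right) \left(-321 + \frac{29}{60}\right) = 252 \left(- \frac{19231}{60}\right) = - \frac{403851}{5}$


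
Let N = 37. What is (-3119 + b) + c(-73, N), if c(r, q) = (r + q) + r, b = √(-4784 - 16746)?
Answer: -3228 + I*√21530 ≈ -3228.0 + 146.73*I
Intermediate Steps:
b = I*√21530 (b = √(-21530) = I*√21530 ≈ 146.73*I)
c(r, q) = q + 2*r (c(r, q) = (q + r) + r = q + 2*r)
(-3119 + b) + c(-73, N) = (-3119 + I*√21530) + (37 + 2*(-73)) = (-3119 + I*√21530) + (37 - 146) = (-3119 + I*√21530) - 109 = -3228 + I*√21530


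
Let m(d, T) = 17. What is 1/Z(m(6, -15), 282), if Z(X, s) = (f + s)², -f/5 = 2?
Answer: 1/73984 ≈ 1.3516e-5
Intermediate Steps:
f = -10 (f = -5*2 = -10)
Z(X, s) = (-10 + s)²
1/Z(m(6, -15), 282) = 1/((-10 + 282)²) = 1/(272²) = 1/73984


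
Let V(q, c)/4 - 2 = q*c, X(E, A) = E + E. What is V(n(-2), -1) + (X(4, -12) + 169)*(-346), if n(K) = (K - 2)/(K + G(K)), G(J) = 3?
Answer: -61218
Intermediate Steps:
X(E, A) = 2*E
n(K) = (-2 + K)/(3 + K) (n(K) = (K - 2)/(K + 3) = (-2 + K)/(3 + K))
V(q, c) = 8 + 4*c*q (V(q, c) = 8 + 4*(q*c) = 8 + 4*(c*q) = 8 + 4*c*q)
V(n(-2), -1) + (X(4, -12) + 169)*(-346) = (8 + 4*(-1)*((-2 - 2)/(3 - 2))) + (2*4 + 169)*(-346) = (8 + 4*(-1)*(-4/1)) + (8 + 169)*(-346) = (8 + 4*(-1)*(1*(-4))) + 177*(-346) = (8 + 4*(-1)*(-4)) - 61242 = (8 + 16) - 61242 = 24 - 61242 = -61218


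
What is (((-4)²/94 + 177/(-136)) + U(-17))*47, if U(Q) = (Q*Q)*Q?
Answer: -31411127/136 ≈ -2.3096e+5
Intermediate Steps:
U(Q) = Q³ (U(Q) = Q²*Q = Q³)
(((-4)²/94 + 177/(-136)) + U(-17))*47 = (((-4)²/94 + 177/(-136)) + (-17)³)*47 = ((16*(1/94) + 177*(-1/136)) - 4913)*47 = ((8/47 - 177/136) - 4913)*47 = (-7231/6392 - 4913)*47 = -31411127/6392*47 = -31411127/136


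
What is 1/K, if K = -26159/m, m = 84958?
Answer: -84958/26159 ≈ -3.2478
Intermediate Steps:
K = -26159/84958 ≈ -0.30791
1/K = 1/(-26159/84958) = -84958/26159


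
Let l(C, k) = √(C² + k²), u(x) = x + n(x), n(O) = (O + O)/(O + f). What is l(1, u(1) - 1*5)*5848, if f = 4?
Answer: 5848*√349/5 ≈ 21850.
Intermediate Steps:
n(O) = 2*O/(4 + O) (n(O) = (O + O)/(O + 4) = (2*O)/(4 + O) = 2*O/(4 + O))
u(x) = x + 2*x/(4 + x)
l(1, u(1) - 1*5)*5848 = √(1² + (1*(6 + 1)/(4 + 1) - 1*5)²)*5848 = √(1 + (1*7/5 - 5)²)*5848 = √(1 + (1*(⅕)*7 - 5)²)*5848 = √(1 + (7/5 - 5)²)*5848 = √(1 + (-18/5)²)*5848 = √(1 + 324/25)*5848 = √(349/25)*5848 = (√349/5)*5848 = 5848*√349/5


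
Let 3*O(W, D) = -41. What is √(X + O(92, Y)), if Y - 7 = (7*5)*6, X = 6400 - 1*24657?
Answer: 2*I*√41109/3 ≈ 135.17*I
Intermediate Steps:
X = -18257 (X = 6400 - 24657 = -18257)
Y = 217 (Y = 7 + (7*5)*6 = 7 + 35*6 = 7 + 210 = 217)
O(W, D) = -41/3 (O(W, D) = (⅓)*(-41) = -41/3)
√(X + O(92, Y)) = √(-18257 - 41/3) = √(-54812/3) = 2*I*√41109/3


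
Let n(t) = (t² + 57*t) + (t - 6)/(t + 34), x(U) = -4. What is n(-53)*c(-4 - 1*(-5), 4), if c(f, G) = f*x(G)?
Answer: 15876/19 ≈ 835.58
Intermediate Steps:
c(f, G) = -4*f (c(f, G) = f*(-4) = -4*f)
n(t) = t² + 57*t + (-6 + t)/(34 + t) (n(t) = (t² + 57*t) + (-6 + t)/(34 + t) = t² + 57*t + (-6 + t)/(34 + t))
n(-53)*c(-4 - 1*(-5), 4) = ((-6 + (-53)³ + 91*(-53)² + 1939*(-53))/(34 - 53))*(-4*(-4 - 1*(-5))) = ((-6 - 148877 + 91*2809 - 102767)/(-19))*(-4*(-4 + 5)) = (-(-6 - 148877 + 255619 - 102767)/19)*(-4*1) = -1/19*3969*(-4) = -3969/19*(-4) = 15876/19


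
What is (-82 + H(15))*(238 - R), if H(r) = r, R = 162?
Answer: -5092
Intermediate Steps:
(-82 + H(15))*(238 - R) = (-82 + 15)*(238 - 1*162) = -67*(238 - 162) = -67*76 = -5092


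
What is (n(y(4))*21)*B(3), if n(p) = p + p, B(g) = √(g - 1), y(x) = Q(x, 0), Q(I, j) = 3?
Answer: 126*√2 ≈ 178.19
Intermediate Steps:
y(x) = 3
B(g) = √(-1 + g)
n(p) = 2*p
(n(y(4))*21)*B(3) = ((2*3)*21)*√(-1 + 3) = (6*21)*√2 = 126*√2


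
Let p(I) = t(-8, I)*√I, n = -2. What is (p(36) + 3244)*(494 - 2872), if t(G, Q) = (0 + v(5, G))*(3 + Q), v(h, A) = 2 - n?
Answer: -9940040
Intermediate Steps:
v(h, A) = 4 (v(h, A) = 2 - 1*(-2) = 2 + 2 = 4)
t(G, Q) = 12 + 4*Q (t(G, Q) = (0 + 4)*(3 + Q) = 4*(3 + Q) = 12 + 4*Q)
p(I) = √I*(12 + 4*I) (p(I) = (12 + 4*I)*√I = √I*(12 + 4*I))
(p(36) + 3244)*(494 - 2872) = (4*√36*(3 + 36) + 3244)*(494 - 2872) = (4*6*39 + 3244)*(-2378) = (936 + 3244)*(-2378) = 4180*(-2378) = -9940040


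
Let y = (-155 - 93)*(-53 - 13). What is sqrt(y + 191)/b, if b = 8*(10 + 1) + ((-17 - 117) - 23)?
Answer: -sqrt(16559)/69 ≈ -1.8650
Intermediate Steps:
y = 16368 (y = -248*(-66) = 16368)
b = -69 (b = 8*11 + (-134 - 23) = 88 - 157 = -69)
sqrt(y + 191)/b = sqrt(16368 + 191)/(-69) = sqrt(16559)*(-1/69) = -sqrt(16559)/69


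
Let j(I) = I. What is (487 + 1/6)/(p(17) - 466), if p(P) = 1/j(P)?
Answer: -49691/47526 ≈ -1.0456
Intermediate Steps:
p(P) = 1/P
(487 + 1/6)/(p(17) - 466) = (487 + 1/6)/(1/17 - 466) = (487 + ⅙)/(1/17 - 466) = 2923/(6*(-7921/17)) = (2923/6)*(-17/7921) = -49691/47526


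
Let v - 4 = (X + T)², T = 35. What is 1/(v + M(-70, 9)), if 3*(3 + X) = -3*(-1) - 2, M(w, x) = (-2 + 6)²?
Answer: 9/9589 ≈ 0.00093858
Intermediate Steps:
M(w, x) = 16 (M(w, x) = 4² = 16)
X = -8/3 (X = -3 + (-3*(-1) - 2)/3 = -3 + (3 - 2)/3 = -3 + (⅓)*1 = -3 + ⅓ = -8/3 ≈ -2.6667)
v = 9445/9 (v = 4 + (-8/3 + 35)² = 4 + (97/3)² = 4 + 9409/9 = 9445/9 ≈ 1049.4)
1/(v + M(-70, 9)) = 1/(9445/9 + 16) = 1/(9589/9) = 9/9589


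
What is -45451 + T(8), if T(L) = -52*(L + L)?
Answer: -46283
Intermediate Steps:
T(L) = -104*L
-45451 + T(8) = -45451 - 104*8 = -45451 - 832 = -46283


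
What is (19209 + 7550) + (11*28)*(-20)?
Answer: 20599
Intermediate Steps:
(19209 + 7550) + (11*28)*(-20) = 26759 + 308*(-20) = 26759 - 6160 = 20599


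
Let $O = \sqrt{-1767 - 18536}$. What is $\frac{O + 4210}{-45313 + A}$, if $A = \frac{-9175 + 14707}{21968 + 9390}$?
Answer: $- \frac{66008590}{710459761} - \frac{15679 i \sqrt{20303}}{710459761} \approx -0.09291 - 0.0031446 i$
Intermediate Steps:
$O = i \sqrt{20303}$ ($O = \sqrt{-20303} = i \sqrt{20303} \approx 142.49 i$)
$A = \frac{2766}{15679}$ ($A = \frac{5532}{31358} = 5532 \cdot \frac{1}{31358} = \frac{2766}{15679} \approx 0.17641$)
$\frac{O + 4210}{-45313 + A} = \frac{i \sqrt{20303} + 4210}{-45313 + \frac{2766}{15679}} = \frac{4210 + i \sqrt{20303}}{- \frac{710459761}{15679}} = \left(4210 + i \sqrt{20303}\right) \left(- \frac{15679}{710459761}\right) = - \frac{66008590}{710459761} - \frac{15679 i \sqrt{20303}}{710459761}$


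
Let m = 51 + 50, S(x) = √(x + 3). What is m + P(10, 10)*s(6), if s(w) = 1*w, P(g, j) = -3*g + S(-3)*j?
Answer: -79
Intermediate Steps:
S(x) = √(3 + x)
P(g, j) = -3*g (P(g, j) = -3*g + √(3 - 3)*j = -3*g + √0*j = -3*g + 0*j = -3*g + 0 = -3*g)
m = 101
s(w) = w
m + P(10, 10)*s(6) = 101 - 3*10*6 = 101 - 30*6 = 101 - 180 = -79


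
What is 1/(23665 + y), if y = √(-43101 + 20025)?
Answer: 23665/560055301 - 6*I*√641/560055301 ≈ 4.2255e-5 - 2.7124e-7*I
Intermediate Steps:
y = 6*I*√641 (y = √(-23076) = 6*I*√641 ≈ 151.91*I)
1/(23665 + y) = 1/(23665 + 6*I*√641)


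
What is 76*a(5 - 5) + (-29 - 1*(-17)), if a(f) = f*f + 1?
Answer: 64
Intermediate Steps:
a(f) = 1 + f² (a(f) = f² + 1 = 1 + f²)
76*a(5 - 5) + (-29 - 1*(-17)) = 76*(1 + (5 - 5)²) + (-29 - 1*(-17)) = 76*(1 + 0²) + (-29 + 17) = 76*(1 + 0) - 12 = 76*1 - 12 = 76 - 12 = 64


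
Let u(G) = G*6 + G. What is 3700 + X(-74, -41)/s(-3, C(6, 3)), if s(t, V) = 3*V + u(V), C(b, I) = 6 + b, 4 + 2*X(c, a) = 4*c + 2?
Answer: 443851/120 ≈ 3698.8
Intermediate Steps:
u(G) = 7*G (u(G) = 6*G + G = 7*G)
X(c, a) = -1 + 2*c (X(c, a) = -2 + (4*c + 2)/2 = -2 + (2 + 4*c)/2 = -2 + (1 + 2*c) = -1 + 2*c)
s(t, V) = 10*V (s(t, V) = 3*V + 7*V = 10*V)
3700 + X(-74, -41)/s(-3, C(6, 3)) = 3700 + (-1 + 2*(-74))/((10*(6 + 6))) = 3700 + (-1 - 148)/((10*12)) = 3700 - 149/120 = 443851/120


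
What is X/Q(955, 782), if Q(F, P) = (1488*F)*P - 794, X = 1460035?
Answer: 1460035/1111252486 ≈ 0.0013139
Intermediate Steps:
Q(F, P) = -794 + 1488*F*P (Q(F, P) = 1488*F*P - 794 = -794 + 1488*F*P)
X/Q(955, 782) = 1460035/(-794 + 1488*955*782) = 1460035/(-794 + 1111253280) = 1460035/1111252486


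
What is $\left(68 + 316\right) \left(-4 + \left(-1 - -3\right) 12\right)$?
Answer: $7680$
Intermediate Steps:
$\left(68 + 316\right) \left(-4 + \left(-1 - -3\right) 12\right) = 384 \left(-4 + \left(-1 + 3\right) 12\right) = 384 \left(-4 + 2 \cdot 12\right) = 384 \left(-4 + 24\right) = 384 \cdot 20 = 7680$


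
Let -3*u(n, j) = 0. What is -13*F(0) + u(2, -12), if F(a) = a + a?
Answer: 0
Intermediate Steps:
F(a) = 2*a
u(n, j) = 0 (u(n, j) = -1/3*0 = 0)
-13*F(0) + u(2, -12) = -26*0 + 0 = -13*0 + 0 = 0 + 0 = 0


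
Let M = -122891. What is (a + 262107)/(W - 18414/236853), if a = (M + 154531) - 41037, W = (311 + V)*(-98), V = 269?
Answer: -3325284535/747930163 ≈ -4.4460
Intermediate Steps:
W = -56840 (W = (311 + 269)*(-98) = 580*(-98) = -56840)
a = -9397 (a = (-122891 + 154531) - 41037 = 31640 - 41037 = -9397)
(a + 262107)/(W - 18414/236853) = (-9397 + 262107)/(-56840 - 18414/236853) = 252710/(-56840 - 18414*1/236853) = 252710/(-56840 - 2046/26317) = 252710/(-1495860326/26317) = 252710*(-26317/1495860326) = -3325284535/747930163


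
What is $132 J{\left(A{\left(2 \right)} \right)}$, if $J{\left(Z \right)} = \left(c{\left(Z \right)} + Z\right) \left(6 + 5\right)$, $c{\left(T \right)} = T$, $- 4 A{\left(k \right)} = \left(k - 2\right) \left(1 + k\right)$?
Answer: $0$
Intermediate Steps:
$A{\left(k \right)} = - \frac{\left(1 + k\right) \left(-2 + k\right)}{4}$ ($A{\left(k \right)} = - \frac{\left(k - 2\right) \left(1 + k\right)}{4} = - \frac{\left(-2 + k\right) \left(1 + k\right)}{4} = - \frac{\left(1 + k\right) \left(-2 + k\right)}{4}$)
$J{\left(Z \right)} = 22 Z$ ($J{\left(Z \right)} = \left(Z + Z\right) \left(6 + 5\right) = 2 Z 11 = 22 Z$)
$132 J{\left(A{\left(2 \right)} \right)} = 132 \cdot 22 \left(\frac{1}{2} - \frac{2^{2}}{4} + \frac{1}{4} \cdot 2\right) = 132 \cdot 22 \left(\frac{1}{2} - 1 + \frac{1}{2}\right) = 132 \cdot 22 \cdot 0 = 132 \cdot 0 = 0$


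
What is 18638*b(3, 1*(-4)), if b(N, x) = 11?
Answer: 205018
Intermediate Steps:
18638*b(3, 1*(-4)) = 18638*11 = 205018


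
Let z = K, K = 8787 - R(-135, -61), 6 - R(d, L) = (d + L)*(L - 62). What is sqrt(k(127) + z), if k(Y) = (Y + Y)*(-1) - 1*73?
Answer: 9*sqrt(402) ≈ 180.45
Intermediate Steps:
R(d, L) = 6 - (-62 + L)*(L + d) (R(d, L) = 6 - (d + L)*(L - 62) = 6 - (L + d)*(-62 + L) = 6 - (-62 + L)*(L + d))
K = 32889 (K = 8787 - (6 - 1*(-61)**2 + 62*(-61) + 62*(-135) - 1*(-61)*(-135)) = 8787 - (6 - 1*3721 - 3782 - 8370 - 8235) = 8787 - (6 - 3721 - 3782 - 8370 - 8235) = 8787 - 1*(-24102) = 8787 + 24102 = 32889)
k(Y) = -73 - 2*Y (k(Y) = (2*Y)*(-1) - 73 = -2*Y - 73 = -73 - 2*Y)
z = 32889
sqrt(k(127) + z) = sqrt((-73 - 2*127) + 32889) = sqrt((-73 - 254) + 32889) = sqrt(-327 + 32889) = sqrt(32562) = 9*sqrt(402)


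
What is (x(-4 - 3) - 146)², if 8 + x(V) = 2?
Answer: 23104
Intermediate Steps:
x(V) = -6 (x(V) = -8 + 2 = -6)
(x(-4 - 3) - 146)² = (-6 - 146)² = (-152)² = 23104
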